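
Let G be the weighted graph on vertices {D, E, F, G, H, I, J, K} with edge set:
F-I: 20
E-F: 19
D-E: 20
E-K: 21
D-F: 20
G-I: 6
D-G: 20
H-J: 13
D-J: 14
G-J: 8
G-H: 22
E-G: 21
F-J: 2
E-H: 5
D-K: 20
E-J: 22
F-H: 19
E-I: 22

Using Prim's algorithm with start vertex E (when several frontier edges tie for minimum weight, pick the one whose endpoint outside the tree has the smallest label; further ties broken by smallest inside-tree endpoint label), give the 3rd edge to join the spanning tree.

F-J

Grow the tree from E using Prim:
Step 1: cheapest edge leaving the tree is E-H (5); add H.
Step 2: cheapest edge leaving the tree is H-J (13); add J.
Step 3: cheapest edge leaving the tree is F-J (2); add F.
Step 4: cheapest edge leaving the tree is G-J (8); add G.
Step 5: cheapest edge leaving the tree is G-I (6); add I.
Step 6: cheapest edge leaving the tree is D-J (14); add D.
Step 7: cheapest edge leaving the tree is D-K (20); add K.
The 3rd edge added is F-J.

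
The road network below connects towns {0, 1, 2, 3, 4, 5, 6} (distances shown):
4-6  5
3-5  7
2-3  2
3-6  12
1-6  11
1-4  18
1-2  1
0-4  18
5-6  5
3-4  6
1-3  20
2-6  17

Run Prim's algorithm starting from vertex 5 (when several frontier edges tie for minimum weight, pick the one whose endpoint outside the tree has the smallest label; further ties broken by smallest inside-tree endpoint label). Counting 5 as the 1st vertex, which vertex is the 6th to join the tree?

Prim's algorithm from 5:
Step 1: frontier [5-6 5, 3-5 7] → take 5-6 (5); add 6.
Step 2: frontier [3-5 7, 4-6 5, 1-6 11, 3-6 12, 2-6 17] → take 4-6 (5); add 4.
Step 3: frontier [3-4 6, 0-4 18, 1-4 18, 3-5 7, 1-6 11, 3-6 12, 2-6 17] → take 3-4 (6); add 3.
Step 4: frontier [2-3 2, 1-3 20, 0-4 18, 1-4 18, 1-6 11, 2-6 17] → take 2-3 (2); add 2.
Step 5: frontier [1-2 1, 1-3 20, 0-4 18, 1-4 18, 1-6 11] → take 1-2 (1); add 1.
Step 6: frontier [0-4 18] → take 0-4 (18); add 0.
Vertex order: 5, 6, 4, 3, 2, 1, 0. The 6th vertex is 1.

1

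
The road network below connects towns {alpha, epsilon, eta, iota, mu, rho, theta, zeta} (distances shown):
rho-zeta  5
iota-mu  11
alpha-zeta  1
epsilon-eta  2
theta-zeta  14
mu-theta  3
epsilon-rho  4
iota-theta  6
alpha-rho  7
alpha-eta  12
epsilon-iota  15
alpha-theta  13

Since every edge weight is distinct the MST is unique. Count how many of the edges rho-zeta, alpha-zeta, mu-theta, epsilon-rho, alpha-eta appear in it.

Sort edges by weight, then run Kruskal:
alpha-zeta (1): add — endpoints in different components.
epsilon-eta (2): add — endpoints in different components.
mu-theta (3): add — endpoints in different components.
epsilon-rho (4): add — endpoints in different components.
rho-zeta (5): add — endpoints in different components.
iota-theta (6): add — endpoints in different components.
alpha-rho (7): skip — alpha and rho already connected.
iota-mu (11): skip — iota and mu already connected.
alpha-eta (12): skip — eta and alpha already connected.
alpha-theta (13): add — endpoints in different components.
MST edge set: {alpha-zeta, epsilon-eta, mu-theta, epsilon-rho, rho-zeta, iota-theta, alpha-theta}.
Of the listed edges, {rho-zeta, alpha-zeta, mu-theta, epsilon-rho} are in the MST → 4.

4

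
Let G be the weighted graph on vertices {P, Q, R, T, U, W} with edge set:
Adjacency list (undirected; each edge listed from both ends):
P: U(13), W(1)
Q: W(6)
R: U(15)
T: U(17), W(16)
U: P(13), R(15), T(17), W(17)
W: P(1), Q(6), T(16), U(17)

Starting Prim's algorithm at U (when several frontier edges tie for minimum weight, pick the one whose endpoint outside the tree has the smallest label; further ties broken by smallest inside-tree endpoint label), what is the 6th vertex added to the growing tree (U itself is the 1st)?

T

Grow the tree from U using Prim:
Step 1: frontier [P-U 13, R-U 15, T-U 17, U-W 17] → take P-U (13); add P.
Step 2: frontier [P-W 1, R-U 15, T-U 17, U-W 17] → take P-W (1); add W.
Step 3: frontier [R-U 15, T-U 17, Q-W 6, T-W 16] → take Q-W (6); add Q.
Step 4: frontier [R-U 15, T-U 17, T-W 16] → take R-U (15); add R.
Step 5: frontier [T-U 17, T-W 16] → take T-W (16); add T.
Vertex order: U, P, W, Q, R, T. The 6th vertex is T.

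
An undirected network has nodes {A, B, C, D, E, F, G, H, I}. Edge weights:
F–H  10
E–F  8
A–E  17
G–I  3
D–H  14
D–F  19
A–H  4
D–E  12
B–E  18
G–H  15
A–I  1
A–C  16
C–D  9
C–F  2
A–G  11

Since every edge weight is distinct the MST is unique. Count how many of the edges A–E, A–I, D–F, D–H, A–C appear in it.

1

Kruskal: consider edges lightest-first.
A–I (1): add — endpoints in different components.
C–F (2): add — endpoints in different components.
G–I (3): add — endpoints in different components.
A–H (4): add — endpoints in different components.
E–F (8): add — endpoints in different components.
C–D (9): add — endpoints in different components.
F–H (10): add — endpoints in different components.
A–G (11): skip — A and G already connected.
D–E (12): skip — D and E already connected.
D–H (14): skip — D and H already connected.
G–H (15): skip — G and H already connected.
A–C (16): skip — A and C already connected.
A–E (17): skip — A and E already connected.
B–E (18): add — endpoints in different components.
MST edge set: {A–I, C–F, G–I, A–H, E–F, C–D, F–H, B–E}.
Of the listed edges, {A–I} are in the MST → 1.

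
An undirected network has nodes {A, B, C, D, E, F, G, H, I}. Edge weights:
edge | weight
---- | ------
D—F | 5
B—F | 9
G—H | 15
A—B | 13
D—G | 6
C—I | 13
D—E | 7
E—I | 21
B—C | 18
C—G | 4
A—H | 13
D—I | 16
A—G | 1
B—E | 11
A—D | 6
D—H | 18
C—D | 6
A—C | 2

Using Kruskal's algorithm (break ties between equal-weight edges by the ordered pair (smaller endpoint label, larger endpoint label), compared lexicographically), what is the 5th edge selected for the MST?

D-E

Kruskal: consider edges lightest-first.
A—G (1): add — endpoints in different components.
A—C (2): add — endpoints in different components.
C—G (4): skip — C and G already connected.
D—F (5): add — endpoints in different components.
A—D (6): add — endpoints in different components.
C—D (6): skip — C and D already connected.
D—G (6): skip — D and G already connected.
D—E (7): add — endpoints in different components.
B—F (9): add — endpoints in different components.
B—E (11): skip — B and E already connected.
A—B (13): skip — A and B already connected.
A—H (13): add — endpoints in different components.
C—I (13): add — endpoints in different components.
The 5th edge added is D—E.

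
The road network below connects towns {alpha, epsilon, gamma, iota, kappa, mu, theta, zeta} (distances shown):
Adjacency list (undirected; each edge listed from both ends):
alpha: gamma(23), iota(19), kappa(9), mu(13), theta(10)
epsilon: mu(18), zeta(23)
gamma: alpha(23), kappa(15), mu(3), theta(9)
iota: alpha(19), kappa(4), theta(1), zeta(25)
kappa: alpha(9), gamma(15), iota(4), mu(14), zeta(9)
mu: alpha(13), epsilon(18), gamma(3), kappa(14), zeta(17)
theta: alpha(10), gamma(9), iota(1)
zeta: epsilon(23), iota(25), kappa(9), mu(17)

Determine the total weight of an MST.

53

Kruskal's algorithm — process edges by increasing weight (ties by edge label):
iota—theta (1): add — endpoints in different components.
gamma—mu (3): add — endpoints in different components.
iota—kappa (4): add — endpoints in different components.
alpha—kappa (9): add — endpoints in different components.
gamma—theta (9): add — endpoints in different components.
kappa—zeta (9): add — endpoints in different components.
alpha—theta (10): skip — alpha and theta already connected.
alpha—mu (13): skip — mu and alpha already connected.
kappa—mu (14): skip — mu and kappa already connected.
gamma—kappa (15): skip — gamma and kappa already connected.
mu—zeta (17): skip — zeta and mu already connected.
epsilon—mu (18): add — endpoints in different components.
MST edges: iota—theta, gamma—mu, iota—kappa, alpha—kappa, gamma—theta, kappa—zeta, epsilon—mu; total weight 1+3+4+9+9+9+18 = 53.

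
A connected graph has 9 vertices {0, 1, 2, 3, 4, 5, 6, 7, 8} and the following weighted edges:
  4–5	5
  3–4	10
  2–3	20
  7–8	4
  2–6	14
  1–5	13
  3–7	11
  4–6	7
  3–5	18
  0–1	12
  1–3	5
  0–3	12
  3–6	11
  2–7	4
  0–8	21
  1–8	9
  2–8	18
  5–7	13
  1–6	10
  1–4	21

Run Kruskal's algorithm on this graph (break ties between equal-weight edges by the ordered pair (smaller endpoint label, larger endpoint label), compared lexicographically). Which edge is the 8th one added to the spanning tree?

0-1

Kruskal's algorithm — process edges by increasing weight (ties by edge label):
2–7 (4): add — endpoints in different components.
7–8 (4): add — endpoints in different components.
1–3 (5): add — endpoints in different components.
4–5 (5): add — endpoints in different components.
4–6 (7): add — endpoints in different components.
1–8 (9): add — endpoints in different components.
1–6 (10): add — endpoints in different components.
3–4 (10): skip — 3 and 4 already connected.
3–6 (11): skip — 3 and 6 already connected.
3–7 (11): skip — 3 and 7 already connected.
0–1 (12): add — endpoints in different components.
The 8th edge added is 0–1.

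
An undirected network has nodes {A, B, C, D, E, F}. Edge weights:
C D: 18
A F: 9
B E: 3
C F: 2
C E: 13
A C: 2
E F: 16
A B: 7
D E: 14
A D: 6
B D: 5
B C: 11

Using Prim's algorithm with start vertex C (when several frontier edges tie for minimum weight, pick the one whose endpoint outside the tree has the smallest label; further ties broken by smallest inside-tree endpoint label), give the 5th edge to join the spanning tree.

Prim's algorithm from C:
Step 1: frontier [A C 2, C F 2, B C 11, C E 13, C D 18] → take A C (2); add A.
Step 2: frontier [A D 6, A B 7, A F 9, C F 2, B C 11, C E 13, C D 18] → take C F (2); add F.
Step 3: frontier [A D 6, A B 7, B C 11, C E 13, C D 18, E F 16] → take A D (6); add D.
Step 4: frontier [A B 7, B C 11, C E 13, B D 5, D E 14, E F 16] → take B D (5); add B.
Step 5: frontier [B E 3, C E 13, D E 14, E F 16] → take B E (3); add E.
The 5th edge added is B E.

B-E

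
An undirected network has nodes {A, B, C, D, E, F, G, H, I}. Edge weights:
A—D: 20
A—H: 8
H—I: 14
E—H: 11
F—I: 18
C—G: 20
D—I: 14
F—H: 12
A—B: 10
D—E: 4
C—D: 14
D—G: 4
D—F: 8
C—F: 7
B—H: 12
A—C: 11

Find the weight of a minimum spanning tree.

66

Kruskal's algorithm — process edges by increasing weight (ties by edge label):
D—E (4): add — endpoints in different components.
D—G (4): add — endpoints in different components.
C—F (7): add — endpoints in different components.
A—H (8): add — endpoints in different components.
D—F (8): add — endpoints in different components.
A—B (10): add — endpoints in different components.
A—C (11): add — endpoints in different components.
E—H (11): skip — E and H already connected.
B—H (12): skip — B and H already connected.
F—H (12): skip — F and H already connected.
C—D (14): skip — C and D already connected.
D—I (14): add — endpoints in different components.
MST edges: D—E, D—G, C—F, A—H, D—F, A—B, A—C, D—I; total weight 4+4+7+8+8+10+11+14 = 66.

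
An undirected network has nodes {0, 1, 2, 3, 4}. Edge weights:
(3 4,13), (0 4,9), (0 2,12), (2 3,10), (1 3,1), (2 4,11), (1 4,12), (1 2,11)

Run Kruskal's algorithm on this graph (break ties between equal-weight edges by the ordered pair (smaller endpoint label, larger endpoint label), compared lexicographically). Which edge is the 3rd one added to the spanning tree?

2-3

Kruskal: consider edges lightest-first.
1 3 (1): add. Components now {0} {1,3} {2} {4}
0 4 (9): add. Components now {0,4} {1,3} {2}
2 3 (10): add. Components now {0,4} {1,2,3}
1 2 (11): skip — 1 and 2 already connected.
2 4 (11): add. Components now {0,1,2,3,4}
The 3rd edge added is 2 3.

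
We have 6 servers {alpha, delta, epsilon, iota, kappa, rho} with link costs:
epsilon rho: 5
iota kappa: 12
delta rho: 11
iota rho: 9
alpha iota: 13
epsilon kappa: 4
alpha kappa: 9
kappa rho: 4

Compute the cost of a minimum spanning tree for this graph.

37

Kruskal: consider edges lightest-first.
epsilon kappa (4): add. Components now {epsilon,kappa} {iota} {rho} {delta} {alpha}
kappa rho (4): add. Components now {epsilon,kappa,rho} {iota} {delta} {alpha}
epsilon rho (5): skip — epsilon and rho already connected.
alpha kappa (9): add. Components now {alpha,epsilon,kappa,rho} {iota} {delta}
iota rho (9): add. Components now {alpha,epsilon,iota,kappa,rho} {delta}
delta rho (11): add. Components now {alpha,delta,epsilon,iota,kappa,rho}
MST edges: epsilon kappa, kappa rho, alpha kappa, iota rho, delta rho; total weight 4+4+9+9+11 = 37.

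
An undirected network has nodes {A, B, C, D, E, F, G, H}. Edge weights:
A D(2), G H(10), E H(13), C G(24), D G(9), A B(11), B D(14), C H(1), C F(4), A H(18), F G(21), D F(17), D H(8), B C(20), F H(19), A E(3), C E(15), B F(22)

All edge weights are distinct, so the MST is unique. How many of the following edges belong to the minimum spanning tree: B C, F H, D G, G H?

1

Sort edges by weight, then run Kruskal:
C H (1): add — endpoints in different components.
A D (2): add — endpoints in different components.
A E (3): add — endpoints in different components.
C F (4): add — endpoints in different components.
D H (8): add — endpoints in different components.
D G (9): add — endpoints in different components.
G H (10): skip — G and H already connected.
A B (11): add — endpoints in different components.
MST edge set: {C H, A D, A E, C F, D H, D G, A B}.
Of the listed edges, {D G} are in the MST → 1.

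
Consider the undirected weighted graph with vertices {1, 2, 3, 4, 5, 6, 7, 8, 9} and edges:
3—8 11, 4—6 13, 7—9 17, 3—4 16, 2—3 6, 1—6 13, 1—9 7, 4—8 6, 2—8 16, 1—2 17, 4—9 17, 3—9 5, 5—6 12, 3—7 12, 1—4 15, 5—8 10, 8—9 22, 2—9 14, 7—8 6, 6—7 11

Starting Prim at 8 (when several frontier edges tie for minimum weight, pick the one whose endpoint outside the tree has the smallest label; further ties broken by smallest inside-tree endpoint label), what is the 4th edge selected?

3-8

Grow the tree from 8 using Prim:
Step 1: cheapest edge leaving the tree is 4—8 (6); add 4.
Step 2: cheapest edge leaving the tree is 7—8 (6); add 7.
Step 3: cheapest edge leaving the tree is 5—8 (10); add 5.
Step 4: cheapest edge leaving the tree is 3—8 (11); add 3.
Step 5: cheapest edge leaving the tree is 3—9 (5); add 9.
Step 6: cheapest edge leaving the tree is 2—3 (6); add 2.
Step 7: cheapest edge leaving the tree is 1—9 (7); add 1.
Step 8: cheapest edge leaving the tree is 6—7 (11); add 6.
The 4th edge added is 3—8.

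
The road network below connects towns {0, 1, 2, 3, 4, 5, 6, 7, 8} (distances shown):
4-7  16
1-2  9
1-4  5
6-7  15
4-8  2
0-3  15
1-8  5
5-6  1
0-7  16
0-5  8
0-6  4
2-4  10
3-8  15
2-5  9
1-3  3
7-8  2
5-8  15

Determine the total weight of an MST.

Kruskal: consider edges lightest-first.
5-6 (1): add — endpoints in different components.
4-8 (2): add — endpoints in different components.
7-8 (2): add — endpoints in different components.
1-3 (3): add — endpoints in different components.
0-6 (4): add — endpoints in different components.
1-4 (5): add — endpoints in different components.
1-8 (5): skip — 1 and 8 already connected.
0-5 (8): skip — 0 and 5 already connected.
1-2 (9): add — endpoints in different components.
2-5 (9): add — endpoints in different components.
MST edges: 5-6, 4-8, 7-8, 1-3, 0-6, 1-4, 1-2, 2-5; total weight 1+2+2+3+4+5+9+9 = 35.

35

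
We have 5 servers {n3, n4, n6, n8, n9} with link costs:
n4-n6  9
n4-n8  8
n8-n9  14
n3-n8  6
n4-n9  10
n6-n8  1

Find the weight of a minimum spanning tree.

25

Sort edges by weight, then run Kruskal:
n6-n8 (1): add. Components now {n9} {n4} {n3} {n6,n8}
n3-n8 (6): add. Components now {n9} {n4} {n3,n6,n8}
n4-n8 (8): add. Components now {n9} {n3,n4,n6,n8}
n4-n6 (9): skip — n4 and n6 already connected.
n4-n9 (10): add. Components now {n3,n4,n6,n8,n9}
MST edges: n6-n8, n3-n8, n4-n8, n4-n9; total weight 1+6+8+10 = 25.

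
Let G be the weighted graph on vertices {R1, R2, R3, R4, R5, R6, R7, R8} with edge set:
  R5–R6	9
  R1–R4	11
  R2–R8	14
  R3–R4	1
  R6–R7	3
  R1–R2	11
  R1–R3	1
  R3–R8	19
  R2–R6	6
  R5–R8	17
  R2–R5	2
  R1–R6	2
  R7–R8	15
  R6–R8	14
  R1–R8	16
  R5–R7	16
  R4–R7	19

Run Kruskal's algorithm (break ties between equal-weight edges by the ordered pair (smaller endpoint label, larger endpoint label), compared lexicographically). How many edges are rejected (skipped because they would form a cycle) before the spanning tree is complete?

Kruskal's algorithm — process edges by increasing weight (ties by edge label):
R1–R3 (1): add — endpoints in different components.
R3–R4 (1): add — endpoints in different components.
R1–R6 (2): add — endpoints in different components.
R2–R5 (2): add — endpoints in different components.
R6–R7 (3): add — endpoints in different components.
R2–R6 (6): add — endpoints in different components.
R5–R6 (9): skip — R5 and R6 already connected.
R1–R2 (11): skip — R1 and R2 already connected.
R1–R4 (11): skip — R4 and R1 already connected.
R2–R8 (14): add — endpoints in different components.
Edges rejected before the tree was complete: 3.

3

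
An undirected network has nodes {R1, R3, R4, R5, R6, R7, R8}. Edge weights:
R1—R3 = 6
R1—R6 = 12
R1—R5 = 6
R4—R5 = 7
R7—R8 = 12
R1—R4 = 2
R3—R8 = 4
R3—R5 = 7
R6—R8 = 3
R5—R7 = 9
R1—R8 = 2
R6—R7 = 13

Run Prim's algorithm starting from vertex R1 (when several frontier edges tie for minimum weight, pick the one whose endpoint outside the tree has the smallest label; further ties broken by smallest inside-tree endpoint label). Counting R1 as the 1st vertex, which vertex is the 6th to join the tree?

R5

Prim's algorithm from R1:
Step 1: frontier [R1—R4 2, R1—R8 2, R1—R3 6, R1—R5 6, R1—R6 12] → take R1—R4 (2); add R4.
Step 2: frontier [R1—R8 2, R1—R3 6, R1—R5 6, R1—R6 12, R4—R5 7] → take R1—R8 (2); add R8.
Step 3: frontier [R1—R3 6, R1—R5 6, R1—R6 12, R4—R5 7, R6—R8 3, R3—R8 4, R7—R8 12] → take R6—R8 (3); add R6.
Step 4: frontier [R1—R3 6, R1—R5 6, R4—R5 7, R6—R7 13, R3—R8 4, R7—R8 12] → take R3—R8 (4); add R3.
Step 5: frontier [R1—R5 6, R3—R5 7, R4—R5 7, R6—R7 13, R7—R8 12] → take R1—R5 (6); add R5.
Step 6: frontier [R5—R7 9, R6—R7 13, R7—R8 12] → take R5—R7 (9); add R7.
Vertex order: R1, R4, R8, R6, R3, R5, R7. The 6th vertex is R5.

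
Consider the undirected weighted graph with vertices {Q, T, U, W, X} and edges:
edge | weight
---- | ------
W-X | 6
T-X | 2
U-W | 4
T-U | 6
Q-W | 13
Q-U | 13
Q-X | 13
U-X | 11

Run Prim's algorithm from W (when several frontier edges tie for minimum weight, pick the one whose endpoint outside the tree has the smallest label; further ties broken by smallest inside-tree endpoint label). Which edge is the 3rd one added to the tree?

T-X

Prim, starting at W.
Step 1: frontier [U-W 4, W-X 6, Q-W 13] → take U-W (4); add U.
Step 2: frontier [T-U 6, U-X 11, Q-U 13, W-X 6, Q-W 13] → take T-U (6); add T.
Step 3: frontier [T-X 2, U-X 11, Q-U 13, W-X 6, Q-W 13] → take T-X (2); add X.
Step 4: frontier [Q-U 13, Q-W 13, Q-X 13] → take Q-U (13); add Q.
The 3rd edge added is T-X.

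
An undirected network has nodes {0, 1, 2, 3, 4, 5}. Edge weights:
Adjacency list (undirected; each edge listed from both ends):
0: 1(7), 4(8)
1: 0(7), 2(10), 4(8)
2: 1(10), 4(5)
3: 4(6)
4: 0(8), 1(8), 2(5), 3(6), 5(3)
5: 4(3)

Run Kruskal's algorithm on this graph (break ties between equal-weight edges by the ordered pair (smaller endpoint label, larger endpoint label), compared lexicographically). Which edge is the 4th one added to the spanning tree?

0-1

Kruskal's algorithm — process edges by increasing weight (ties by edge label):
4–5 (3): add. Components now {0} {1} {2} {3} {4,5}
2–4 (5): add. Components now {0} {1} {2,4,5} {3}
3–4 (6): add. Components now {0} {1} {2,3,4,5}
0–1 (7): add. Components now {0,1} {2,3,4,5}
0–4 (8): add. Components now {0,1,2,3,4,5}
The 4th edge added is 0–1.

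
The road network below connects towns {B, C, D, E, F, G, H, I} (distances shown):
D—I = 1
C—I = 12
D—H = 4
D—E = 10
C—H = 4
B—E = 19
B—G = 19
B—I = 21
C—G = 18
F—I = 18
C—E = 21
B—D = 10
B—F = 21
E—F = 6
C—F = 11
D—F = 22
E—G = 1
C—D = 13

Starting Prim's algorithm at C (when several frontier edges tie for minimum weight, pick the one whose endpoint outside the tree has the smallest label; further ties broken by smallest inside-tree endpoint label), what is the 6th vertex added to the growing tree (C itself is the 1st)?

E

Prim, starting at C.
Step 1: cheapest edge leaving the tree is C—H (4); add H.
Step 2: cheapest edge leaving the tree is D—H (4); add D.
Step 3: cheapest edge leaving the tree is D—I (1); add I.
Step 4: cheapest edge leaving the tree is B—D (10); add B.
Step 5: cheapest edge leaving the tree is D—E (10); add E.
Step 6: cheapest edge leaving the tree is E—G (1); add G.
Step 7: cheapest edge leaving the tree is E—F (6); add F.
Vertex order: C, H, D, I, B, E, G, F. The 6th vertex is E.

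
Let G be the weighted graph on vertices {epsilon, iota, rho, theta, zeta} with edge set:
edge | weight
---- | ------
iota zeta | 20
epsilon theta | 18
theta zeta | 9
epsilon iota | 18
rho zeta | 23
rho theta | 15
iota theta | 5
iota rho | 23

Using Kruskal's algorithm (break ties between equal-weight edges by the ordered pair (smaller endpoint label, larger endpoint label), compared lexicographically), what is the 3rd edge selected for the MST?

Kruskal: consider edges lightest-first.
iota theta (5): add — endpoints in different components.
theta zeta (9): add — endpoints in different components.
rho theta (15): add — endpoints in different components.
epsilon iota (18): add — endpoints in different components.
The 3rd edge added is rho theta.

rho-theta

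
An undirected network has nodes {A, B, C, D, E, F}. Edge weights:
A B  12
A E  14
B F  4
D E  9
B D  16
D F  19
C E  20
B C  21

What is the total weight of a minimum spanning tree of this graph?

Prim's algorithm from A:
Step 1: frontier [A B 12, A E 14] → take A B (12); add B.
Step 2: frontier [A E 14, B F 4, B D 16, B C 21] → take B F (4); add F.
Step 3: frontier [A E 14, B D 16, B C 21, D F 19] → take A E (14); add E.
Step 4: frontier [B D 16, B C 21, D E 9, C E 20, D F 19] → take D E (9); add D.
Step 5: frontier [B C 21, C E 20] → take C E (20); add C.
MST edges: A B, B F, A E, D E, C E; total weight 12+4+14+9+20 = 59.

59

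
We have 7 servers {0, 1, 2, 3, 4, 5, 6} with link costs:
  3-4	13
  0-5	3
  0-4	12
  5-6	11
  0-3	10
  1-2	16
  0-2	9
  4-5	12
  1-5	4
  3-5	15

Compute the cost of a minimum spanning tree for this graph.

49

Prim, starting at 4.
Step 1: frontier [0-4 12, 4-5 12, 3-4 13] → take 0-4 (12); add 0.
Step 2: frontier [0-5 3, 0-2 9, 0-3 10, 4-5 12, 3-4 13] → take 0-5 (3); add 5.
Step 3: frontier [0-2 9, 0-3 10, 3-4 13, 1-5 4, 5-6 11, 3-5 15] → take 1-5 (4); add 1.
Step 4: frontier [0-2 9, 0-3 10, 1-2 16, 3-4 13, 5-6 11, 3-5 15] → take 0-2 (9); add 2.
Step 5: frontier [0-3 10, 3-4 13, 5-6 11, 3-5 15] → take 0-3 (10); add 3.
Step 6: frontier [5-6 11] → take 5-6 (11); add 6.
MST edges: 0-4, 0-5, 1-5, 0-2, 0-3, 5-6; total weight 12+3+4+9+10+11 = 49.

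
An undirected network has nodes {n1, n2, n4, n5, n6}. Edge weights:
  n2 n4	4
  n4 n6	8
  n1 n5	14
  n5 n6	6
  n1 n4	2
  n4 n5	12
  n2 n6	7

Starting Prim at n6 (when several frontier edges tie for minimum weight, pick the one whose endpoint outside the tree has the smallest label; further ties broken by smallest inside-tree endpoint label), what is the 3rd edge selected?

n2-n4

Prim, starting at n6.
Step 1: frontier [n5 n6 6, n2 n6 7, n4 n6 8] → take n5 n6 (6); add n5.
Step 2: frontier [n4 n5 12, n1 n5 14, n2 n6 7, n4 n6 8] → take n2 n6 (7); add n2.
Step 3: frontier [n2 n4 4, n4 n5 12, n1 n5 14, n4 n6 8] → take n2 n4 (4); add n4.
Step 4: frontier [n1 n4 2, n1 n5 14] → take n1 n4 (2); add n1.
The 3rd edge added is n2 n4.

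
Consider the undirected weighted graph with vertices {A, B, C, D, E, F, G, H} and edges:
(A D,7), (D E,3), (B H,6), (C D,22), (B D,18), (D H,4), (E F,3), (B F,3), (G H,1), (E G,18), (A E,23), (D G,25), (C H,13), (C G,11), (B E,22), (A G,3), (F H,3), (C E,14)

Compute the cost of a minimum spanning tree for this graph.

Prim's algorithm from E:
Step 1: cheapest edge leaving the tree is D E (3); add D.
Step 2: cheapest edge leaving the tree is E F (3); add F.
Step 3: cheapest edge leaving the tree is B F (3); add B.
Step 4: cheapest edge leaving the tree is F H (3); add H.
Step 5: cheapest edge leaving the tree is G H (1); add G.
Step 6: cheapest edge leaving the tree is A G (3); add A.
Step 7: cheapest edge leaving the tree is C G (11); add C.
MST edges: D E, E F, B F, F H, G H, A G, C G; total weight 3+3+3+3+1+3+11 = 27.

27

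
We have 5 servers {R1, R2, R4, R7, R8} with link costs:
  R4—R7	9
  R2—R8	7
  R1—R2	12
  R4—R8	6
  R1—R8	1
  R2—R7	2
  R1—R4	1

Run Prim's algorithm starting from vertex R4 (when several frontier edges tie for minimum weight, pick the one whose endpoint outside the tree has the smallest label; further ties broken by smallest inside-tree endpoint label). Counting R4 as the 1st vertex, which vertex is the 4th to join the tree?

R2

Prim's algorithm from R4:
Step 1: frontier [R1—R4 1, R4—R8 6, R4—R7 9] → take R1—R4 (1); add R1.
Step 2: frontier [R1—R8 1, R1—R2 12, R4—R8 6, R4—R7 9] → take R1—R8 (1); add R8.
Step 3: frontier [R1—R2 12, R4—R7 9, R2—R8 7] → take R2—R8 (7); add R2.
Step 4: frontier [R2—R7 2, R4—R7 9] → take R2—R7 (2); add R7.
Vertex order: R4, R1, R8, R2, R7. The 4th vertex is R2.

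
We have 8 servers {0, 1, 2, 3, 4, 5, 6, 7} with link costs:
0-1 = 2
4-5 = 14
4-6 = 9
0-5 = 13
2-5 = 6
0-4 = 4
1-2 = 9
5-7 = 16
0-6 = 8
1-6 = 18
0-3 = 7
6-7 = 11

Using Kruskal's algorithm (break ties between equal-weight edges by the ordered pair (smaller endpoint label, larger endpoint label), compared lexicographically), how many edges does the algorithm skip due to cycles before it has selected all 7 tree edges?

1

Sort edges by weight, then run Kruskal:
0-1 (2): add — endpoints in different components.
0-4 (4): add — endpoints in different components.
2-5 (6): add — endpoints in different components.
0-3 (7): add — endpoints in different components.
0-6 (8): add — endpoints in different components.
1-2 (9): add — endpoints in different components.
4-6 (9): skip — 4 and 6 already connected.
6-7 (11): add — endpoints in different components.
Edges rejected before the tree was complete: 1.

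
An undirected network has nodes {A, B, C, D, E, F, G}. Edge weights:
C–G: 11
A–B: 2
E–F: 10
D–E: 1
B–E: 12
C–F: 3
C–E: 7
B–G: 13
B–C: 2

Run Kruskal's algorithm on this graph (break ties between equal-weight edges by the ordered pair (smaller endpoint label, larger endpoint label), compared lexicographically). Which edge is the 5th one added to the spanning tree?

C-E

Sort edges by weight, then run Kruskal:
D–E (1): add. Components now {A} {B} {C} {D,E} {F} {G}
A–B (2): add. Components now {A,B} {C} {D,E} {F} {G}
B–C (2): add. Components now {A,B,C} {D,E} {F} {G}
C–F (3): add. Components now {A,B,C,F} {D,E} {G}
C–E (7): add. Components now {A,B,C,D,E,F} {G}
E–F (10): skip — E and F already connected.
C–G (11): add. Components now {A,B,C,D,E,F,G}
The 5th edge added is C–E.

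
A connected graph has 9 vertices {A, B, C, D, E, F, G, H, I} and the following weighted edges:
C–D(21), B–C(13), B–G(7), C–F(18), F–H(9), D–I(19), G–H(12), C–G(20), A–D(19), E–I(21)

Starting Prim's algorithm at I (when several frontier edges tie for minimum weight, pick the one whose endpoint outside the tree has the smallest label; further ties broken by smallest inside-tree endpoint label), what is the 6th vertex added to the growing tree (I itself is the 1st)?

G

Prim, starting at I.
Step 1: frontier [D–I 19, E–I 21] → take D–I (19); add D.
Step 2: frontier [A–D 19, C–D 21, E–I 21] → take A–D (19); add A.
Step 3: frontier [C–D 21, E–I 21] → take C–D (21); add C.
Step 4: frontier [B–C 13, C–F 18, C–G 20, E–I 21] → take B–C (13); add B.
Step 5: frontier [B–G 7, C–F 18, C–G 20, E–I 21] → take B–G (7); add G.
Step 6: frontier [C–F 18, G–H 12, E–I 21] → take G–H (12); add H.
Step 7: frontier [C–F 18, F–H 9, E–I 21] → take F–H (9); add F.
Step 8: frontier [E–I 21] → take E–I (21); add E.
Vertex order: I, D, A, C, B, G, H, F, E. The 6th vertex is G.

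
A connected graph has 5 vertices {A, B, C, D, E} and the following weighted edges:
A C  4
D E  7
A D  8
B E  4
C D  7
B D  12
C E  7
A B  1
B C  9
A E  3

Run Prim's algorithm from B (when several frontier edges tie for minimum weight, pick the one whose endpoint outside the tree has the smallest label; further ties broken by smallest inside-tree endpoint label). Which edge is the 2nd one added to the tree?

A-E

Prim, starting at B.
Step 1: frontier [A B 1, B E 4, B C 9, B D 12] → take A B (1); add A.
Step 2: frontier [A E 3, A C 4, A D 8, B E 4, B C 9, B D 12] → take A E (3); add E.
Step 3: frontier [A C 4, A D 8, B C 9, B D 12, C E 7, D E 7] → take A C (4); add C.
Step 4: frontier [A D 8, B D 12, C D 7, D E 7] → take C D (7); add D.
The 2nd edge added is A E.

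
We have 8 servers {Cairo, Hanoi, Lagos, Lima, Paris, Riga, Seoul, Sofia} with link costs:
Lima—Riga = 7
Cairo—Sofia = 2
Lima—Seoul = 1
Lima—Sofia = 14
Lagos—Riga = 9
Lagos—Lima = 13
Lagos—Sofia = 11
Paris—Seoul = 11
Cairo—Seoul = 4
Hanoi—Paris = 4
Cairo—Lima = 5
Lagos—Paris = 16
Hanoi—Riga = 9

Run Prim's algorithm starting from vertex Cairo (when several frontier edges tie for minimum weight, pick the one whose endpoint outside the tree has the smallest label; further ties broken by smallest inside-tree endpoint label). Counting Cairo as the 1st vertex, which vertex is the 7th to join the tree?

Paris

Prim's algorithm from Cairo:
Step 1: cheapest edge leaving the tree is Cairo—Sofia (2); add Sofia.
Step 2: cheapest edge leaving the tree is Cairo—Seoul (4); add Seoul.
Step 3: cheapest edge leaving the tree is Lima—Seoul (1); add Lima.
Step 4: cheapest edge leaving the tree is Lima—Riga (7); add Riga.
Step 5: cheapest edge leaving the tree is Hanoi—Riga (9); add Hanoi.
Step 6: cheapest edge leaving the tree is Hanoi—Paris (4); add Paris.
Step 7: cheapest edge leaving the tree is Lagos—Riga (9); add Lagos.
Vertex order: Cairo, Sofia, Seoul, Lima, Riga, Hanoi, Paris, Lagos. The 7th vertex is Paris.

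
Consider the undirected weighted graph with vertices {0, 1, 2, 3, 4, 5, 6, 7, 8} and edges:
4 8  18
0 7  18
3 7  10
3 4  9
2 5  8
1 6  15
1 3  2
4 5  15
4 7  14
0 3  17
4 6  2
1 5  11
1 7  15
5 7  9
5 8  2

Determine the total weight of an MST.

59

Kruskal: consider edges lightest-first.
1 3 (2): add — endpoints in different components.
4 6 (2): add — endpoints in different components.
5 8 (2): add — endpoints in different components.
2 5 (8): add — endpoints in different components.
3 4 (9): add — endpoints in different components.
5 7 (9): add — endpoints in different components.
3 7 (10): add — endpoints in different components.
1 5 (11): skip — 1 and 5 already connected.
4 7 (14): skip — 4 and 7 already connected.
1 6 (15): skip — 1 and 6 already connected.
1 7 (15): skip — 1 and 7 already connected.
4 5 (15): skip — 4 and 5 already connected.
0 3 (17): add — endpoints in different components.
MST edges: 1 3, 4 6, 5 8, 2 5, 3 4, 5 7, 3 7, 0 3; total weight 2+2+2+8+9+9+10+17 = 59.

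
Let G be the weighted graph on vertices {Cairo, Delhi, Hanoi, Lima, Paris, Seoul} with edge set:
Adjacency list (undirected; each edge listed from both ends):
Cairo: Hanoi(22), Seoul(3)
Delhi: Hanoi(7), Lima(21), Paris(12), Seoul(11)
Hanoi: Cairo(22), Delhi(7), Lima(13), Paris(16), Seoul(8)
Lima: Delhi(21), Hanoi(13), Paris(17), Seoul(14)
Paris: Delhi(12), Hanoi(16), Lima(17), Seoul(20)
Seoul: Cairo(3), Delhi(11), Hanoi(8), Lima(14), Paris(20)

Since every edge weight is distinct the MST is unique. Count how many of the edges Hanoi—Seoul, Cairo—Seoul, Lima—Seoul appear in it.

Kruskal's algorithm — process edges by increasing weight (ties by edge label):
Cairo—Seoul (3): add — endpoints in different components.
Delhi—Hanoi (7): add — endpoints in different components.
Hanoi—Seoul (8): add — endpoints in different components.
Delhi—Seoul (11): skip — Seoul and Delhi already connected.
Delhi—Paris (12): add — endpoints in different components.
Hanoi—Lima (13): add — endpoints in different components.
MST edge set: {Cairo—Seoul, Delhi—Hanoi, Hanoi—Seoul, Delhi—Paris, Hanoi—Lima}.
Of the listed edges, {Hanoi—Seoul, Cairo—Seoul} are in the MST → 2.

2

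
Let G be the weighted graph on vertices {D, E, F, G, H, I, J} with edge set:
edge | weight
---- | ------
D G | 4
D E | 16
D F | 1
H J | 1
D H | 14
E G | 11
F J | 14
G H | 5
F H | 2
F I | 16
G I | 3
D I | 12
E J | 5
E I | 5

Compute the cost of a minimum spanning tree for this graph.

16

Sort edges by weight, then run Kruskal:
D F (1): add. Components now {D,F} {E} {G} {H} {I} {J}
H J (1): add. Components now {D,F} {E} {G} {H,J} {I}
F H (2): add. Components now {D,F,H,J} {E} {G} {I}
G I (3): add. Components now {D,F,H,J} {E} {G,I}
D G (4): add. Components now {D,F,G,H,I,J} {E}
E I (5): add. Components now {D,E,F,G,H,I,J}
MST edges: D F, H J, F H, G I, D G, E I; total weight 1+1+2+3+4+5 = 16.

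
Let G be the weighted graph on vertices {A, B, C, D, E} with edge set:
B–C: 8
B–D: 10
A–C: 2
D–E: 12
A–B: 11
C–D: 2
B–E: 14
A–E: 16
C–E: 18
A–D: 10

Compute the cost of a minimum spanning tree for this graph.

24

Grow the tree from C using Prim:
Step 1: frontier [A–C 2, C–D 2, B–C 8, C–E 18] → take A–C (2); add A.
Step 2: frontier [A–D 10, A–B 11, A–E 16, C–D 2, B–C 8, C–E 18] → take C–D (2); add D.
Step 3: frontier [A–B 11, A–E 16, B–C 8, C–E 18, B–D 10, D–E 12] → take B–C (8); add B.
Step 4: frontier [A–E 16, B–E 14, C–E 18, D–E 12] → take D–E (12); add E.
MST edges: A–C, C–D, B–C, D–E; total weight 2+2+8+12 = 24.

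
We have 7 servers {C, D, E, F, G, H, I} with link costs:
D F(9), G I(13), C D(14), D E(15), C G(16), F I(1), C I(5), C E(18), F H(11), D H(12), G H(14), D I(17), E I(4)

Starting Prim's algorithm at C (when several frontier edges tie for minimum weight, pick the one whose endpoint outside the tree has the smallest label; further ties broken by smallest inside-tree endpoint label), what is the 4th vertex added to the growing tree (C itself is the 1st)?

Prim, starting at C.
Step 1: cheapest edge leaving the tree is C I (5); add I.
Step 2: cheapest edge leaving the tree is F I (1); add F.
Step 3: cheapest edge leaving the tree is E I (4); add E.
Step 4: cheapest edge leaving the tree is D F (9); add D.
Step 5: cheapest edge leaving the tree is F H (11); add H.
Step 6: cheapest edge leaving the tree is G I (13); add G.
Vertex order: C, I, F, E, D, H, G. The 4th vertex is E.

E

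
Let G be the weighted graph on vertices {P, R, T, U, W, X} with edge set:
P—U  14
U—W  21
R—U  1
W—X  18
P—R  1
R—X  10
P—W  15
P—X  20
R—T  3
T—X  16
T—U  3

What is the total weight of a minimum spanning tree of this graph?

Kruskal: consider edges lightest-first.
P—R (1): add. Components now {T} {X} {W} {P,R} {U}
R—U (1): add. Components now {T} {X} {W} {P,R,U}
R—T (3): add. Components now {P,R,T,U} {X} {W}
T—U (3): skip — T and U already connected.
R—X (10): add. Components now {P,R,T,U,X} {W}
P—U (14): skip — P and U already connected.
P—W (15): add. Components now {P,R,T,U,W,X}
MST edges: P—R, R—U, R—T, R—X, P—W; total weight 1+1+3+10+15 = 30.

30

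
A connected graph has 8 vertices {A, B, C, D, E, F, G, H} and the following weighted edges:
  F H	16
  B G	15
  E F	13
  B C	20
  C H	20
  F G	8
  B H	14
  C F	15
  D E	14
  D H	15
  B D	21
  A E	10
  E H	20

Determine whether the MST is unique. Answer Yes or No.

No

Sort edges by weight, then run Kruskal:
F G (8): add — endpoints in different components.
A E (10): add — endpoints in different components.
E F (13): add — endpoints in different components.
B H (14): add — endpoints in different components.
D E (14): add — endpoints in different components.
B G (15): add — endpoints in different components.
C F (15): add — endpoints in different components.
Non-tree edge D H has weight 15, equal to the heaviest edge on its tree cycle — swapping gives another MST of the same weight. Not unique.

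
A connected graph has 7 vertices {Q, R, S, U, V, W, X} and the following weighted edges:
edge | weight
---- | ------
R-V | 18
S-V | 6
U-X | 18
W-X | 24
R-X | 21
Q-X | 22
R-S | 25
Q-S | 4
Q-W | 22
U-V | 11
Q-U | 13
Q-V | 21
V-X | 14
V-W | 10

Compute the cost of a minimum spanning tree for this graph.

Sort edges by weight, then run Kruskal:
Q-S (4): add. Components now {W} {R} {V} {Q,S} {U} {X}
S-V (6): add. Components now {W} {R} {Q,S,V} {U} {X}
V-W (10): add. Components now {Q,S,V,W} {R} {U} {X}
U-V (11): add. Components now {Q,S,U,V,W} {R} {X}
Q-U (13): skip — U and Q already connected.
V-X (14): add. Components now {Q,S,U,V,W,X} {R}
R-V (18): add. Components now {Q,R,S,U,V,W,X}
MST edges: Q-S, S-V, V-W, U-V, V-X, R-V; total weight 4+6+10+11+14+18 = 63.

63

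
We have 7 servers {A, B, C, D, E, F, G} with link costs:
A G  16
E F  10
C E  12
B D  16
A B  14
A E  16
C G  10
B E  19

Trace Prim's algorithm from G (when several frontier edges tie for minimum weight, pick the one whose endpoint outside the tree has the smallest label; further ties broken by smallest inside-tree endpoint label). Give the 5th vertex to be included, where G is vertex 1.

A

Grow the tree from G using Prim:
Step 1: cheapest edge leaving the tree is C G (10); add C.
Step 2: cheapest edge leaving the tree is C E (12); add E.
Step 3: cheapest edge leaving the tree is E F (10); add F.
Step 4: cheapest edge leaving the tree is A E (16); add A.
Step 5: cheapest edge leaving the tree is A B (14); add B.
Step 6: cheapest edge leaving the tree is B D (16); add D.
Vertex order: G, C, E, F, A, B, D. The 5th vertex is A.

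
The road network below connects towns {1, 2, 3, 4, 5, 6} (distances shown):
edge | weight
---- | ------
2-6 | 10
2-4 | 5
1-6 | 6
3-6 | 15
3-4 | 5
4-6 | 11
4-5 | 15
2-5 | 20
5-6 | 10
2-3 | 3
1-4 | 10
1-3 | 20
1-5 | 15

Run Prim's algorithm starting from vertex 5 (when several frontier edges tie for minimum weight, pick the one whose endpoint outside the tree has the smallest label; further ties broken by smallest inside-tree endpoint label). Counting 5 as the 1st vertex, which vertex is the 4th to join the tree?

Prim, starting at 5.
Step 1: frontier [5-6 10, 1-5 15, 4-5 15, 2-5 20] → take 5-6 (10); add 6.
Step 2: frontier [1-5 15, 4-5 15, 2-5 20, 1-6 6, 2-6 10, 4-6 11, 3-6 15] → take 1-6 (6); add 1.
Step 3: frontier [1-4 10, 1-3 20, 4-5 15, 2-5 20, 2-6 10, 4-6 11, 3-6 15] → take 2-6 (10); add 2.
Step 4: frontier [1-4 10, 1-3 20, 2-3 3, 2-4 5, 4-5 15, 4-6 11, 3-6 15] → take 2-3 (3); add 3.
Step 5: frontier [1-4 10, 2-4 5, 3-4 5, 4-5 15, 4-6 11] → take 2-4 (5); add 4.
Vertex order: 5, 6, 1, 2, 3, 4. The 4th vertex is 2.

2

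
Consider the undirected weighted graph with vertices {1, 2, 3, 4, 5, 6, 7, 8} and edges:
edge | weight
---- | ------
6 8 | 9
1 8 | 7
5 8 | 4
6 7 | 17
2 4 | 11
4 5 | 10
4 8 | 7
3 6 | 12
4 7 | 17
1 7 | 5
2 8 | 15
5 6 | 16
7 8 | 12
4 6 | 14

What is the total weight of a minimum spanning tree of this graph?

Grow the tree from 4 using Prim:
Step 1: frontier [4 8 7, 4 5 10, 2 4 11, 4 6 14, 4 7 17] → take 4 8 (7); add 8.
Step 2: frontier [4 5 10, 2 4 11, 4 6 14, 4 7 17, 5 8 4, 1 8 7, 6 8 9, 7 8 12, 2 8 15] → take 5 8 (4); add 5.
Step 3: frontier [2 4 11, 4 6 14, 4 7 17, 5 6 16, 1 8 7, 6 8 9, 7 8 12, 2 8 15] → take 1 8 (7); add 1.
Step 4: frontier [1 7 5, 2 4 11, 4 6 14, 4 7 17, 5 6 16, 6 8 9, 7 8 12, 2 8 15] → take 1 7 (5); add 7.
Step 5: frontier [2 4 11, 4 6 14, 5 6 16, 6 7 17, 6 8 9, 2 8 15] → take 6 8 (9); add 6.
Step 6: frontier [2 4 11, 3 6 12, 2 8 15] → take 2 4 (11); add 2.
Step 7: frontier [3 6 12] → take 3 6 (12); add 3.
MST edges: 4 8, 5 8, 1 8, 1 7, 6 8, 2 4, 3 6; total weight 7+4+7+5+9+11+12 = 55.

55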